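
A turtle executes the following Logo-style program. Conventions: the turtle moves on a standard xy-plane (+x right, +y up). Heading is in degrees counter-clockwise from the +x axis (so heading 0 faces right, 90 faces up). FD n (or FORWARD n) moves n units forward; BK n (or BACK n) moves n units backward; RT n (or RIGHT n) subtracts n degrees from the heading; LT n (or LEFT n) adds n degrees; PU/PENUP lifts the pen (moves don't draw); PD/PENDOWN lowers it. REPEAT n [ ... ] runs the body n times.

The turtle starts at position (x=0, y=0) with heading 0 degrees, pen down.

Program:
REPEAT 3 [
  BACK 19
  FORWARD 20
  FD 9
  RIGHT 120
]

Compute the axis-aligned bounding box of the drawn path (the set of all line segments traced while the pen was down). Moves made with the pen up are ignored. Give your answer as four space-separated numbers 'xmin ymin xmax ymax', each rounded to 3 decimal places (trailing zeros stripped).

Executing turtle program step by step:
Start: pos=(0,0), heading=0, pen down
REPEAT 3 [
  -- iteration 1/3 --
  BK 19: (0,0) -> (-19,0) [heading=0, draw]
  FD 20: (-19,0) -> (1,0) [heading=0, draw]
  FD 9: (1,0) -> (10,0) [heading=0, draw]
  RT 120: heading 0 -> 240
  -- iteration 2/3 --
  BK 19: (10,0) -> (19.5,16.454) [heading=240, draw]
  FD 20: (19.5,16.454) -> (9.5,-0.866) [heading=240, draw]
  FD 9: (9.5,-0.866) -> (5,-8.66) [heading=240, draw]
  RT 120: heading 240 -> 120
  -- iteration 3/3 --
  BK 19: (5,-8.66) -> (14.5,-25.115) [heading=120, draw]
  FD 20: (14.5,-25.115) -> (4.5,-7.794) [heading=120, draw]
  FD 9: (4.5,-7.794) -> (0,0) [heading=120, draw]
  RT 120: heading 120 -> 0
]
Final: pos=(0,0), heading=0, 9 segment(s) drawn

Segment endpoints: x in {-19, 0, 0, 1, 4.5, 5, 9.5, 10, 14.5, 19.5}, y in {-25.115, -8.66, -7.794, -0.866, 0, 0, 16.454}
xmin=-19, ymin=-25.115, xmax=19.5, ymax=16.454

Answer: -19 -25.115 19.5 16.454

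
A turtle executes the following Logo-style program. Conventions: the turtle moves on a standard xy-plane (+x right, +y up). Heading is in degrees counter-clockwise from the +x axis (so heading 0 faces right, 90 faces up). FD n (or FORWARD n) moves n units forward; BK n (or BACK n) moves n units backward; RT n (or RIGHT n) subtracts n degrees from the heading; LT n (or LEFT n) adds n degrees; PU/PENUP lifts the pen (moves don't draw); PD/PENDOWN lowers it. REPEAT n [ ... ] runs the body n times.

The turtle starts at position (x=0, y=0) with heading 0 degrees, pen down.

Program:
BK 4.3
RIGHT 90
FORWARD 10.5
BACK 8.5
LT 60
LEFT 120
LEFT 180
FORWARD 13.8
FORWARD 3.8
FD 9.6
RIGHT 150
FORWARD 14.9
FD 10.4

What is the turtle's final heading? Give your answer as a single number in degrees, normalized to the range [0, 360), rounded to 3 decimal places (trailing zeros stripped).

Executing turtle program step by step:
Start: pos=(0,0), heading=0, pen down
BK 4.3: (0,0) -> (-4.3,0) [heading=0, draw]
RT 90: heading 0 -> 270
FD 10.5: (-4.3,0) -> (-4.3,-10.5) [heading=270, draw]
BK 8.5: (-4.3,-10.5) -> (-4.3,-2) [heading=270, draw]
LT 60: heading 270 -> 330
LT 120: heading 330 -> 90
LT 180: heading 90 -> 270
FD 13.8: (-4.3,-2) -> (-4.3,-15.8) [heading=270, draw]
FD 3.8: (-4.3,-15.8) -> (-4.3,-19.6) [heading=270, draw]
FD 9.6: (-4.3,-19.6) -> (-4.3,-29.2) [heading=270, draw]
RT 150: heading 270 -> 120
FD 14.9: (-4.3,-29.2) -> (-11.75,-16.296) [heading=120, draw]
FD 10.4: (-11.75,-16.296) -> (-16.95,-7.29) [heading=120, draw]
Final: pos=(-16.95,-7.29), heading=120, 8 segment(s) drawn

Answer: 120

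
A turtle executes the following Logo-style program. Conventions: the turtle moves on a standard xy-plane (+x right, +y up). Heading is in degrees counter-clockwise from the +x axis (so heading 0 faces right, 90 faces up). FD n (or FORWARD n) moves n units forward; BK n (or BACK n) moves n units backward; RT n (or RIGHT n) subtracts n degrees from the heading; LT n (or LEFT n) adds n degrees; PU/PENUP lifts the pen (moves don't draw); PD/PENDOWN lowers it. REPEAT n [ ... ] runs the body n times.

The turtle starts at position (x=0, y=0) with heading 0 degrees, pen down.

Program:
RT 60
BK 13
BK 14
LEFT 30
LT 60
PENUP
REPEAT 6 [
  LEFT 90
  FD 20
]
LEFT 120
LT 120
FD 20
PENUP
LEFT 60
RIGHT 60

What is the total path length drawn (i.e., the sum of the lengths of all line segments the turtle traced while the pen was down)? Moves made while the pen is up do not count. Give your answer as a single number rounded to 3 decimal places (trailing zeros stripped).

Answer: 27

Derivation:
Executing turtle program step by step:
Start: pos=(0,0), heading=0, pen down
RT 60: heading 0 -> 300
BK 13: (0,0) -> (-6.5,11.258) [heading=300, draw]
BK 14: (-6.5,11.258) -> (-13.5,23.383) [heading=300, draw]
LT 30: heading 300 -> 330
LT 60: heading 330 -> 30
PU: pen up
REPEAT 6 [
  -- iteration 1/6 --
  LT 90: heading 30 -> 120
  FD 20: (-13.5,23.383) -> (-23.5,40.703) [heading=120, move]
  -- iteration 2/6 --
  LT 90: heading 120 -> 210
  FD 20: (-23.5,40.703) -> (-40.821,30.703) [heading=210, move]
  -- iteration 3/6 --
  LT 90: heading 210 -> 300
  FD 20: (-40.821,30.703) -> (-30.821,13.383) [heading=300, move]
  -- iteration 4/6 --
  LT 90: heading 300 -> 30
  FD 20: (-30.821,13.383) -> (-13.5,23.383) [heading=30, move]
  -- iteration 5/6 --
  LT 90: heading 30 -> 120
  FD 20: (-13.5,23.383) -> (-23.5,40.703) [heading=120, move]
  -- iteration 6/6 --
  LT 90: heading 120 -> 210
  FD 20: (-23.5,40.703) -> (-40.821,30.703) [heading=210, move]
]
LT 120: heading 210 -> 330
LT 120: heading 330 -> 90
FD 20: (-40.821,30.703) -> (-40.821,50.703) [heading=90, move]
PU: pen up
LT 60: heading 90 -> 150
RT 60: heading 150 -> 90
Final: pos=(-40.821,50.703), heading=90, 2 segment(s) drawn

Segment lengths:
  seg 1: (0,0) -> (-6.5,11.258), length = 13
  seg 2: (-6.5,11.258) -> (-13.5,23.383), length = 14
Total = 27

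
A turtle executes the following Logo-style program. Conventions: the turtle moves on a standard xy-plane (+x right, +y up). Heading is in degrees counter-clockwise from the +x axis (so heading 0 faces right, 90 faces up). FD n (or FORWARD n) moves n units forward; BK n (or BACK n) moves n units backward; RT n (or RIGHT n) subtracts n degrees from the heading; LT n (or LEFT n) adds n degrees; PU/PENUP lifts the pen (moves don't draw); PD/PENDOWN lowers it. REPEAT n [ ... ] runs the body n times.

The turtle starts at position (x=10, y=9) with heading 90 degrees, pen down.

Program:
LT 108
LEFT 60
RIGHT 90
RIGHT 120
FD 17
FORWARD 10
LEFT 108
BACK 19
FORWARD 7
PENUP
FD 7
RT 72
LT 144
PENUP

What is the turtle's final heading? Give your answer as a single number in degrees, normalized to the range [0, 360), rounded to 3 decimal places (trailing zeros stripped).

Answer: 228

Derivation:
Executing turtle program step by step:
Start: pos=(10,9), heading=90, pen down
LT 108: heading 90 -> 198
LT 60: heading 198 -> 258
RT 90: heading 258 -> 168
RT 120: heading 168 -> 48
FD 17: (10,9) -> (21.375,21.633) [heading=48, draw]
FD 10: (21.375,21.633) -> (28.067,29.065) [heading=48, draw]
LT 108: heading 48 -> 156
BK 19: (28.067,29.065) -> (45.424,21.337) [heading=156, draw]
FD 7: (45.424,21.337) -> (39.029,24.184) [heading=156, draw]
PU: pen up
FD 7: (39.029,24.184) -> (32.634,27.031) [heading=156, move]
RT 72: heading 156 -> 84
LT 144: heading 84 -> 228
PU: pen up
Final: pos=(32.634,27.031), heading=228, 4 segment(s) drawn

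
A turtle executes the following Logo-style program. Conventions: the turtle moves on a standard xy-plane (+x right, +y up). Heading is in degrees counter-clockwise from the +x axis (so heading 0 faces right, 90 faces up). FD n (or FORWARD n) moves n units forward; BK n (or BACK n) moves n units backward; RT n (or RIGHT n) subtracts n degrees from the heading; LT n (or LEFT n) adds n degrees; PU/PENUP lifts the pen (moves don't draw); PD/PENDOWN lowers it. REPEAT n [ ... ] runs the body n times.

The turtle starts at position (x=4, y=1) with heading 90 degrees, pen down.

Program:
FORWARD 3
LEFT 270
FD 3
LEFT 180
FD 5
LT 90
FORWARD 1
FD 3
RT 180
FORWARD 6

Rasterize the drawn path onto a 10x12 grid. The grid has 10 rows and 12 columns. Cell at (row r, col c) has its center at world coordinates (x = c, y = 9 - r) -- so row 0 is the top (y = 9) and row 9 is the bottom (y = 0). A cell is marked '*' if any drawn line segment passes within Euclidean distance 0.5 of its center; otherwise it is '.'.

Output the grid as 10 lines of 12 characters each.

Segment 0: (4,1) -> (4,4)
Segment 1: (4,4) -> (7,4)
Segment 2: (7,4) -> (2,4)
Segment 3: (2,4) -> (2,3)
Segment 4: (2,3) -> (2,0)
Segment 5: (2,0) -> (2,6)

Answer: ............
............
............
..*.........
..*.........
..******....
..*.*.......
..*.*.......
..*.*.......
..*.........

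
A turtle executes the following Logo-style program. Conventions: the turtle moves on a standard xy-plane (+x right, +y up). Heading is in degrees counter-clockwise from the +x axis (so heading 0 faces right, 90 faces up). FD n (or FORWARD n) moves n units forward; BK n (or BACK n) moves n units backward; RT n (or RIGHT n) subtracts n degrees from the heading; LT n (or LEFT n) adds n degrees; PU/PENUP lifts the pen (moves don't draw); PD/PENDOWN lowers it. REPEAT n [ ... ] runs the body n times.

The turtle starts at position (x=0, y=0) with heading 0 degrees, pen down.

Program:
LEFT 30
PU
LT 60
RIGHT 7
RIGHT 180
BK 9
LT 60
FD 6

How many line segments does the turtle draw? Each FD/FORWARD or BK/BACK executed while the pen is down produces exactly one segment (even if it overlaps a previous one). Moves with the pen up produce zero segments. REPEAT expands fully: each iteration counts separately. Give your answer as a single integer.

Answer: 0

Derivation:
Executing turtle program step by step:
Start: pos=(0,0), heading=0, pen down
LT 30: heading 0 -> 30
PU: pen up
LT 60: heading 30 -> 90
RT 7: heading 90 -> 83
RT 180: heading 83 -> 263
BK 9: (0,0) -> (1.097,8.933) [heading=263, move]
LT 60: heading 263 -> 323
FD 6: (1.097,8.933) -> (5.889,5.322) [heading=323, move]
Final: pos=(5.889,5.322), heading=323, 0 segment(s) drawn
Segments drawn: 0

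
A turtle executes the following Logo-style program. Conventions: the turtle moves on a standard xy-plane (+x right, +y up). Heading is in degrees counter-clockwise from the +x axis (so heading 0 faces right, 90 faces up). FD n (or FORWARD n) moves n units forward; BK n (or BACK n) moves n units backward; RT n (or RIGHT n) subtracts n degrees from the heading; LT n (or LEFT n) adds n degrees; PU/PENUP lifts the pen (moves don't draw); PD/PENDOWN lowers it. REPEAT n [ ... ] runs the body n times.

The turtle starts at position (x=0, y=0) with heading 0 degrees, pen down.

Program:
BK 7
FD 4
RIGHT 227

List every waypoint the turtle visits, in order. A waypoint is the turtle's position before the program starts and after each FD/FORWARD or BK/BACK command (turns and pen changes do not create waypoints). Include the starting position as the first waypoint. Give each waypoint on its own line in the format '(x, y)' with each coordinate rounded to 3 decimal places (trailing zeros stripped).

Answer: (0, 0)
(-7, 0)
(-3, 0)

Derivation:
Executing turtle program step by step:
Start: pos=(0,0), heading=0, pen down
BK 7: (0,0) -> (-7,0) [heading=0, draw]
FD 4: (-7,0) -> (-3,0) [heading=0, draw]
RT 227: heading 0 -> 133
Final: pos=(-3,0), heading=133, 2 segment(s) drawn
Waypoints (3 total):
(0, 0)
(-7, 0)
(-3, 0)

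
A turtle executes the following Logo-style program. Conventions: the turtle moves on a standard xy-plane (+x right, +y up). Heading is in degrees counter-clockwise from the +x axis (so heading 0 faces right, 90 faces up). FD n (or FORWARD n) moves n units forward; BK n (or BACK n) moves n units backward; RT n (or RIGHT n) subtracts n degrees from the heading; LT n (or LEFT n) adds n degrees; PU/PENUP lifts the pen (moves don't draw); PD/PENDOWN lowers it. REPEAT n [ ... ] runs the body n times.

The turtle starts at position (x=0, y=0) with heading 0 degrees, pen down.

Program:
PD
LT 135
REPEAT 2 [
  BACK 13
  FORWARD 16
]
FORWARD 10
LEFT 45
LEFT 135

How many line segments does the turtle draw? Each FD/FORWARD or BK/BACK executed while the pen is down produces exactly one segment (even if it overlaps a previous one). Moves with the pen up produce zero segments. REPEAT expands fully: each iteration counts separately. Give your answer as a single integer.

Executing turtle program step by step:
Start: pos=(0,0), heading=0, pen down
PD: pen down
LT 135: heading 0 -> 135
REPEAT 2 [
  -- iteration 1/2 --
  BK 13: (0,0) -> (9.192,-9.192) [heading=135, draw]
  FD 16: (9.192,-9.192) -> (-2.121,2.121) [heading=135, draw]
  -- iteration 2/2 --
  BK 13: (-2.121,2.121) -> (7.071,-7.071) [heading=135, draw]
  FD 16: (7.071,-7.071) -> (-4.243,4.243) [heading=135, draw]
]
FD 10: (-4.243,4.243) -> (-11.314,11.314) [heading=135, draw]
LT 45: heading 135 -> 180
LT 135: heading 180 -> 315
Final: pos=(-11.314,11.314), heading=315, 5 segment(s) drawn
Segments drawn: 5

Answer: 5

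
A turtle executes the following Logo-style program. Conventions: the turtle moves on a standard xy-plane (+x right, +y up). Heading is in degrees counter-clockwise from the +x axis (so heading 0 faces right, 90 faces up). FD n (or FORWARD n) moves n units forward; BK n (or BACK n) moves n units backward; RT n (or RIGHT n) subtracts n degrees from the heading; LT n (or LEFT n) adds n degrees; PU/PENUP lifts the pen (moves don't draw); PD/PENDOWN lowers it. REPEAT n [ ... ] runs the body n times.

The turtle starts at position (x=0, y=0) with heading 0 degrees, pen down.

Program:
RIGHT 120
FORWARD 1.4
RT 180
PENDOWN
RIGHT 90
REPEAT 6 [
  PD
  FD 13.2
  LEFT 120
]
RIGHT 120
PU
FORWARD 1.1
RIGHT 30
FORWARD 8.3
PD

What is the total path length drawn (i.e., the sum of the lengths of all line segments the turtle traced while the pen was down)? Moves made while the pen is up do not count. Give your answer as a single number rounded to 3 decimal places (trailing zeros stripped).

Executing turtle program step by step:
Start: pos=(0,0), heading=0, pen down
RT 120: heading 0 -> 240
FD 1.4: (0,0) -> (-0.7,-1.212) [heading=240, draw]
RT 180: heading 240 -> 60
PD: pen down
RT 90: heading 60 -> 330
REPEAT 6 [
  -- iteration 1/6 --
  PD: pen down
  FD 13.2: (-0.7,-1.212) -> (10.732,-7.812) [heading=330, draw]
  LT 120: heading 330 -> 90
  -- iteration 2/6 --
  PD: pen down
  FD 13.2: (10.732,-7.812) -> (10.732,5.388) [heading=90, draw]
  LT 120: heading 90 -> 210
  -- iteration 3/6 --
  PD: pen down
  FD 13.2: (10.732,5.388) -> (-0.7,-1.212) [heading=210, draw]
  LT 120: heading 210 -> 330
  -- iteration 4/6 --
  PD: pen down
  FD 13.2: (-0.7,-1.212) -> (10.732,-7.812) [heading=330, draw]
  LT 120: heading 330 -> 90
  -- iteration 5/6 --
  PD: pen down
  FD 13.2: (10.732,-7.812) -> (10.732,5.388) [heading=90, draw]
  LT 120: heading 90 -> 210
  -- iteration 6/6 --
  PD: pen down
  FD 13.2: (10.732,5.388) -> (-0.7,-1.212) [heading=210, draw]
  LT 120: heading 210 -> 330
]
RT 120: heading 330 -> 210
PU: pen up
FD 1.1: (-0.7,-1.212) -> (-1.653,-1.762) [heading=210, move]
RT 30: heading 210 -> 180
FD 8.3: (-1.653,-1.762) -> (-9.953,-1.762) [heading=180, move]
PD: pen down
Final: pos=(-9.953,-1.762), heading=180, 7 segment(s) drawn

Segment lengths:
  seg 1: (0,0) -> (-0.7,-1.212), length = 1.4
  seg 2: (-0.7,-1.212) -> (10.732,-7.812), length = 13.2
  seg 3: (10.732,-7.812) -> (10.732,5.388), length = 13.2
  seg 4: (10.732,5.388) -> (-0.7,-1.212), length = 13.2
  seg 5: (-0.7,-1.212) -> (10.732,-7.812), length = 13.2
  seg 6: (10.732,-7.812) -> (10.732,5.388), length = 13.2
  seg 7: (10.732,5.388) -> (-0.7,-1.212), length = 13.2
Total = 80.6

Answer: 80.6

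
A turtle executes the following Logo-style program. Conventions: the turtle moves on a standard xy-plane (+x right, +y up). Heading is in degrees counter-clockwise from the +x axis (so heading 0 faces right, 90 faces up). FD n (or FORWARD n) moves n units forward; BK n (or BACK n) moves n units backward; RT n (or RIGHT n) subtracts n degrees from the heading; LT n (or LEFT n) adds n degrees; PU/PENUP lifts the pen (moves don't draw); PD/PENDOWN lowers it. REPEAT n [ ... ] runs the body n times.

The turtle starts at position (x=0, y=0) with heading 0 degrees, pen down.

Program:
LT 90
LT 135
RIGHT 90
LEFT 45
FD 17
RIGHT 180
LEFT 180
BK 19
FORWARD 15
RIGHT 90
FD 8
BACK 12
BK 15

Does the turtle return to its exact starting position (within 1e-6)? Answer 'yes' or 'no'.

Answer: no

Derivation:
Executing turtle program step by step:
Start: pos=(0,0), heading=0, pen down
LT 90: heading 0 -> 90
LT 135: heading 90 -> 225
RT 90: heading 225 -> 135
LT 45: heading 135 -> 180
FD 17: (0,0) -> (-17,0) [heading=180, draw]
RT 180: heading 180 -> 0
LT 180: heading 0 -> 180
BK 19: (-17,0) -> (2,0) [heading=180, draw]
FD 15: (2,0) -> (-13,0) [heading=180, draw]
RT 90: heading 180 -> 90
FD 8: (-13,0) -> (-13,8) [heading=90, draw]
BK 12: (-13,8) -> (-13,-4) [heading=90, draw]
BK 15: (-13,-4) -> (-13,-19) [heading=90, draw]
Final: pos=(-13,-19), heading=90, 6 segment(s) drawn

Start position: (0, 0)
Final position: (-13, -19)
Distance = 23.022; >= 1e-6 -> NOT closed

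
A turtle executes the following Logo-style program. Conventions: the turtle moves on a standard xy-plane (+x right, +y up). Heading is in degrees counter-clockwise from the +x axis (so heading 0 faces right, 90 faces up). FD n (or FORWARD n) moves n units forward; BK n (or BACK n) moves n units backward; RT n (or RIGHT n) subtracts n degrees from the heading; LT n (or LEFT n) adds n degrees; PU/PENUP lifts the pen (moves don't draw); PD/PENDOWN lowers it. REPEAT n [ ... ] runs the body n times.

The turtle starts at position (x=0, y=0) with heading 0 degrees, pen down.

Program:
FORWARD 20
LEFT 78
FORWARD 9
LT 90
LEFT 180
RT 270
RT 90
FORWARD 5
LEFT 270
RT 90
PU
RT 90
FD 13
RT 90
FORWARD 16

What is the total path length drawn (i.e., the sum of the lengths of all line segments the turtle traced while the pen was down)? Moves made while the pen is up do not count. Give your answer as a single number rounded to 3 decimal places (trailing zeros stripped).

Executing turtle program step by step:
Start: pos=(0,0), heading=0, pen down
FD 20: (0,0) -> (20,0) [heading=0, draw]
LT 78: heading 0 -> 78
FD 9: (20,0) -> (21.871,8.803) [heading=78, draw]
LT 90: heading 78 -> 168
LT 180: heading 168 -> 348
RT 270: heading 348 -> 78
RT 90: heading 78 -> 348
FD 5: (21.871,8.803) -> (26.762,7.764) [heading=348, draw]
LT 270: heading 348 -> 258
RT 90: heading 258 -> 168
PU: pen up
RT 90: heading 168 -> 78
FD 13: (26.762,7.764) -> (29.465,20.48) [heading=78, move]
RT 90: heading 78 -> 348
FD 16: (29.465,20.48) -> (45.115,17.153) [heading=348, move]
Final: pos=(45.115,17.153), heading=348, 3 segment(s) drawn

Segment lengths:
  seg 1: (0,0) -> (20,0), length = 20
  seg 2: (20,0) -> (21.871,8.803), length = 9
  seg 3: (21.871,8.803) -> (26.762,7.764), length = 5
Total = 34

Answer: 34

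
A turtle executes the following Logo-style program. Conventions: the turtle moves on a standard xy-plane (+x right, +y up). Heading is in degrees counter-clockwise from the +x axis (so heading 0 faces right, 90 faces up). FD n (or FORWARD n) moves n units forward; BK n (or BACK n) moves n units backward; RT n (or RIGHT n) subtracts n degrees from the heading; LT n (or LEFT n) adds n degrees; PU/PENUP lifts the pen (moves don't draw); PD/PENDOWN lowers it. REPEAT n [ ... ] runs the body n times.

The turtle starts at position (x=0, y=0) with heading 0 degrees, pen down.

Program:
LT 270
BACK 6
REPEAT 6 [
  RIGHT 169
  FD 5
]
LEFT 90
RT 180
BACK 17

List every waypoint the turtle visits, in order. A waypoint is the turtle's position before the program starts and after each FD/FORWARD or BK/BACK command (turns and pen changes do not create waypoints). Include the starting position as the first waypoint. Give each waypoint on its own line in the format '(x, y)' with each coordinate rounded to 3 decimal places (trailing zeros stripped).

Executing turtle program step by step:
Start: pos=(0,0), heading=0, pen down
LT 270: heading 0 -> 270
BK 6: (0,0) -> (0,6) [heading=270, draw]
REPEAT 6 [
  -- iteration 1/6 --
  RT 169: heading 270 -> 101
  FD 5: (0,6) -> (-0.954,10.908) [heading=101, draw]
  -- iteration 2/6 --
  RT 169: heading 101 -> 292
  FD 5: (-0.954,10.908) -> (0.919,6.272) [heading=292, draw]
  -- iteration 3/6 --
  RT 169: heading 292 -> 123
  FD 5: (0.919,6.272) -> (-1.804,10.466) [heading=123, draw]
  -- iteration 4/6 --
  RT 169: heading 123 -> 314
  FD 5: (-1.804,10.466) -> (1.669,6.869) [heading=314, draw]
  -- iteration 5/6 --
  RT 169: heading 314 -> 145
  FD 5: (1.669,6.869) -> (-2.427,9.737) [heading=145, draw]
  -- iteration 6/6 --
  RT 169: heading 145 -> 336
  FD 5: (-2.427,9.737) -> (2.141,7.703) [heading=336, draw]
]
LT 90: heading 336 -> 66
RT 180: heading 66 -> 246
BK 17: (2.141,7.703) -> (9.056,23.233) [heading=246, draw]
Final: pos=(9.056,23.233), heading=246, 8 segment(s) drawn
Waypoints (9 total):
(0, 0)
(0, 6)
(-0.954, 10.908)
(0.919, 6.272)
(-1.804, 10.466)
(1.669, 6.869)
(-2.427, 9.737)
(2.141, 7.703)
(9.056, 23.233)

Answer: (0, 0)
(0, 6)
(-0.954, 10.908)
(0.919, 6.272)
(-1.804, 10.466)
(1.669, 6.869)
(-2.427, 9.737)
(2.141, 7.703)
(9.056, 23.233)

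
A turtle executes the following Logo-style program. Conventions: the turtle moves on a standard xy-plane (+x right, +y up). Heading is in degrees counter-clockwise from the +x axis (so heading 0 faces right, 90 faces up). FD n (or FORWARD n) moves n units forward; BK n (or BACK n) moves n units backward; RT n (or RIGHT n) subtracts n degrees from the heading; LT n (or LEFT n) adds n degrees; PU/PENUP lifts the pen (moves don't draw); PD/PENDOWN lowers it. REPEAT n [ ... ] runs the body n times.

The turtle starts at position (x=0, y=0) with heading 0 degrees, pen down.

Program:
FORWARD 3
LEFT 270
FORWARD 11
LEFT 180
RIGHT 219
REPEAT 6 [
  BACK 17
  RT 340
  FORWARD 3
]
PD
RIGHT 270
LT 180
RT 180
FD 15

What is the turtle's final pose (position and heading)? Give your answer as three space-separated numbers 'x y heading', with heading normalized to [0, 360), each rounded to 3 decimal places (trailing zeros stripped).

Answer: -3.125 74.216 81

Derivation:
Executing turtle program step by step:
Start: pos=(0,0), heading=0, pen down
FD 3: (0,0) -> (3,0) [heading=0, draw]
LT 270: heading 0 -> 270
FD 11: (3,0) -> (3,-11) [heading=270, draw]
LT 180: heading 270 -> 90
RT 219: heading 90 -> 231
REPEAT 6 [
  -- iteration 1/6 --
  BK 17: (3,-11) -> (13.698,2.211) [heading=231, draw]
  RT 340: heading 231 -> 251
  FD 3: (13.698,2.211) -> (12.722,-0.625) [heading=251, draw]
  -- iteration 2/6 --
  BK 17: (12.722,-0.625) -> (18.256,15.449) [heading=251, draw]
  RT 340: heading 251 -> 271
  FD 3: (18.256,15.449) -> (18.309,12.449) [heading=271, draw]
  -- iteration 3/6 --
  BK 17: (18.309,12.449) -> (18.012,29.447) [heading=271, draw]
  RT 340: heading 271 -> 291
  FD 3: (18.012,29.447) -> (19.087,26.646) [heading=291, draw]
  -- iteration 4/6 --
  BK 17: (19.087,26.646) -> (12.995,42.517) [heading=291, draw]
  RT 340: heading 291 -> 311
  FD 3: (12.995,42.517) -> (14.963,40.253) [heading=311, draw]
  -- iteration 5/6 --
  BK 17: (14.963,40.253) -> (3.81,53.083) [heading=311, draw]
  RT 340: heading 311 -> 331
  FD 3: (3.81,53.083) -> (6.434,51.628) [heading=331, draw]
  -- iteration 6/6 --
  BK 17: (6.434,51.628) -> (-8.435,59.87) [heading=331, draw]
  RT 340: heading 331 -> 351
  FD 3: (-8.435,59.87) -> (-5.472,59.401) [heading=351, draw]
]
PD: pen down
RT 270: heading 351 -> 81
LT 180: heading 81 -> 261
RT 180: heading 261 -> 81
FD 15: (-5.472,59.401) -> (-3.125,74.216) [heading=81, draw]
Final: pos=(-3.125,74.216), heading=81, 15 segment(s) drawn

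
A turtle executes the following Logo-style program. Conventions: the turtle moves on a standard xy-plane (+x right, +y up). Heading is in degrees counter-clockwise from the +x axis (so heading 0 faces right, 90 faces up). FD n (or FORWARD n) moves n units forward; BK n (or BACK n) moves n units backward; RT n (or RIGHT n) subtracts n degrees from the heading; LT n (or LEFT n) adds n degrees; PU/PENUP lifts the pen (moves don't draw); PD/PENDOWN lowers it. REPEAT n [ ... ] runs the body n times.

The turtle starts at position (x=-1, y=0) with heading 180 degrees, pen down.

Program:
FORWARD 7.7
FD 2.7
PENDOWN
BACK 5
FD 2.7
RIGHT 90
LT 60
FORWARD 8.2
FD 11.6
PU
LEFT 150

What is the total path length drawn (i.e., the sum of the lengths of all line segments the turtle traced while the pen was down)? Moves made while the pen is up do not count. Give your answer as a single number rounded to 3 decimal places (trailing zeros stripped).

Answer: 37.9

Derivation:
Executing turtle program step by step:
Start: pos=(-1,0), heading=180, pen down
FD 7.7: (-1,0) -> (-8.7,0) [heading=180, draw]
FD 2.7: (-8.7,0) -> (-11.4,0) [heading=180, draw]
PD: pen down
BK 5: (-11.4,0) -> (-6.4,0) [heading=180, draw]
FD 2.7: (-6.4,0) -> (-9.1,0) [heading=180, draw]
RT 90: heading 180 -> 90
LT 60: heading 90 -> 150
FD 8.2: (-9.1,0) -> (-16.201,4.1) [heading=150, draw]
FD 11.6: (-16.201,4.1) -> (-26.247,9.9) [heading=150, draw]
PU: pen up
LT 150: heading 150 -> 300
Final: pos=(-26.247,9.9), heading=300, 6 segment(s) drawn

Segment lengths:
  seg 1: (-1,0) -> (-8.7,0), length = 7.7
  seg 2: (-8.7,0) -> (-11.4,0), length = 2.7
  seg 3: (-11.4,0) -> (-6.4,0), length = 5
  seg 4: (-6.4,0) -> (-9.1,0), length = 2.7
  seg 5: (-9.1,0) -> (-16.201,4.1), length = 8.2
  seg 6: (-16.201,4.1) -> (-26.247,9.9), length = 11.6
Total = 37.9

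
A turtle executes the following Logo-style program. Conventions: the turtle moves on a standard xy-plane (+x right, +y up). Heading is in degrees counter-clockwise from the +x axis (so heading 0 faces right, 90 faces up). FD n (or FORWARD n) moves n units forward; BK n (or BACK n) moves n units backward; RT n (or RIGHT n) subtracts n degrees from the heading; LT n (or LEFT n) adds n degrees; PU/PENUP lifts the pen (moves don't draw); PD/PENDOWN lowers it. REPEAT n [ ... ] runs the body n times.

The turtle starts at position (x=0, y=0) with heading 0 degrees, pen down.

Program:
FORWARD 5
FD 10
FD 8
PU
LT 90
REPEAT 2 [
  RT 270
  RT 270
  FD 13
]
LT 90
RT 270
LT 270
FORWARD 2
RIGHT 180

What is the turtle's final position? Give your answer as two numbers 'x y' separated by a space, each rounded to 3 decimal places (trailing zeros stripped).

Answer: 21 0

Derivation:
Executing turtle program step by step:
Start: pos=(0,0), heading=0, pen down
FD 5: (0,0) -> (5,0) [heading=0, draw]
FD 10: (5,0) -> (15,0) [heading=0, draw]
FD 8: (15,0) -> (23,0) [heading=0, draw]
PU: pen up
LT 90: heading 0 -> 90
REPEAT 2 [
  -- iteration 1/2 --
  RT 270: heading 90 -> 180
  RT 270: heading 180 -> 270
  FD 13: (23,0) -> (23,-13) [heading=270, move]
  -- iteration 2/2 --
  RT 270: heading 270 -> 0
  RT 270: heading 0 -> 90
  FD 13: (23,-13) -> (23,0) [heading=90, move]
]
LT 90: heading 90 -> 180
RT 270: heading 180 -> 270
LT 270: heading 270 -> 180
FD 2: (23,0) -> (21,0) [heading=180, move]
RT 180: heading 180 -> 0
Final: pos=(21,0), heading=0, 3 segment(s) drawn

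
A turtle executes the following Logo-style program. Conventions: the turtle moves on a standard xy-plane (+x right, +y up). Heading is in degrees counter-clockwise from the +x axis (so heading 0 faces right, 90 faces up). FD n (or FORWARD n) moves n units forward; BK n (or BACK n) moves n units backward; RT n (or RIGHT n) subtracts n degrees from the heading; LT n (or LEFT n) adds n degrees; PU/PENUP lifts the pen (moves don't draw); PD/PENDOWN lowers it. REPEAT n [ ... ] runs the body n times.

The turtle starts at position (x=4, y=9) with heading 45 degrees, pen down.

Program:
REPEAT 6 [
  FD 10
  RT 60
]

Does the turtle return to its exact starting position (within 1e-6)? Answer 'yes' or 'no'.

Executing turtle program step by step:
Start: pos=(4,9), heading=45, pen down
REPEAT 6 [
  -- iteration 1/6 --
  FD 10: (4,9) -> (11.071,16.071) [heading=45, draw]
  RT 60: heading 45 -> 345
  -- iteration 2/6 --
  FD 10: (11.071,16.071) -> (20.73,13.483) [heading=345, draw]
  RT 60: heading 345 -> 285
  -- iteration 3/6 --
  FD 10: (20.73,13.483) -> (23.319,3.824) [heading=285, draw]
  RT 60: heading 285 -> 225
  -- iteration 4/6 --
  FD 10: (23.319,3.824) -> (16.247,-3.247) [heading=225, draw]
  RT 60: heading 225 -> 165
  -- iteration 5/6 --
  FD 10: (16.247,-3.247) -> (6.588,-0.659) [heading=165, draw]
  RT 60: heading 165 -> 105
  -- iteration 6/6 --
  FD 10: (6.588,-0.659) -> (4,9) [heading=105, draw]
  RT 60: heading 105 -> 45
]
Final: pos=(4,9), heading=45, 6 segment(s) drawn

Start position: (4, 9)
Final position: (4, 9)
Distance = 0; < 1e-6 -> CLOSED

Answer: yes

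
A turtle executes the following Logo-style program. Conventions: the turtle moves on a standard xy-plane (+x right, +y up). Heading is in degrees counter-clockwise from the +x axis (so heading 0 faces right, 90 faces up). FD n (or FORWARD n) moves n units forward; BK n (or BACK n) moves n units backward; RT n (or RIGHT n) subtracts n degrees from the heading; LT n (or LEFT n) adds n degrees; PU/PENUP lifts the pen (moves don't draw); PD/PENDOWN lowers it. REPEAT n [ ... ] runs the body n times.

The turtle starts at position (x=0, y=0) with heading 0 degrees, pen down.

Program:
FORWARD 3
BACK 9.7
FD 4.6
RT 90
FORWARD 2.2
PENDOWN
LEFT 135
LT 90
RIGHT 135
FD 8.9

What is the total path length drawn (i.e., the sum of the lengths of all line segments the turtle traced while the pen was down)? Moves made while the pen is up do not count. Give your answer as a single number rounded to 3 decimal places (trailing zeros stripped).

Executing turtle program step by step:
Start: pos=(0,0), heading=0, pen down
FD 3: (0,0) -> (3,0) [heading=0, draw]
BK 9.7: (3,0) -> (-6.7,0) [heading=0, draw]
FD 4.6: (-6.7,0) -> (-2.1,0) [heading=0, draw]
RT 90: heading 0 -> 270
FD 2.2: (-2.1,0) -> (-2.1,-2.2) [heading=270, draw]
PD: pen down
LT 135: heading 270 -> 45
LT 90: heading 45 -> 135
RT 135: heading 135 -> 0
FD 8.9: (-2.1,-2.2) -> (6.8,-2.2) [heading=0, draw]
Final: pos=(6.8,-2.2), heading=0, 5 segment(s) drawn

Segment lengths:
  seg 1: (0,0) -> (3,0), length = 3
  seg 2: (3,0) -> (-6.7,0), length = 9.7
  seg 3: (-6.7,0) -> (-2.1,0), length = 4.6
  seg 4: (-2.1,0) -> (-2.1,-2.2), length = 2.2
  seg 5: (-2.1,-2.2) -> (6.8,-2.2), length = 8.9
Total = 28.4

Answer: 28.4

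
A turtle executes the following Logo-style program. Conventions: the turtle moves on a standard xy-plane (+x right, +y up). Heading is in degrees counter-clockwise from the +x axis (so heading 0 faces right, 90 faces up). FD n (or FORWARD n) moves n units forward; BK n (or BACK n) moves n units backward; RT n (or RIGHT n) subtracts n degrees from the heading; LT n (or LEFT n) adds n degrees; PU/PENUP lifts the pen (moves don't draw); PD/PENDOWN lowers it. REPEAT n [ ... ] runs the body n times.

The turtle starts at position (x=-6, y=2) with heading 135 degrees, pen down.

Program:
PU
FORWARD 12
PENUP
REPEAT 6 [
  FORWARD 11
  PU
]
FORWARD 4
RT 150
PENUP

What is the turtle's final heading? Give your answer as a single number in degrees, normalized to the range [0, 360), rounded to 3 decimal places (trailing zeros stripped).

Answer: 345

Derivation:
Executing turtle program step by step:
Start: pos=(-6,2), heading=135, pen down
PU: pen up
FD 12: (-6,2) -> (-14.485,10.485) [heading=135, move]
PU: pen up
REPEAT 6 [
  -- iteration 1/6 --
  FD 11: (-14.485,10.485) -> (-22.263,18.263) [heading=135, move]
  PU: pen up
  -- iteration 2/6 --
  FD 11: (-22.263,18.263) -> (-30.042,26.042) [heading=135, move]
  PU: pen up
  -- iteration 3/6 --
  FD 11: (-30.042,26.042) -> (-37.82,33.82) [heading=135, move]
  PU: pen up
  -- iteration 4/6 --
  FD 11: (-37.82,33.82) -> (-45.598,41.598) [heading=135, move]
  PU: pen up
  -- iteration 5/6 --
  FD 11: (-45.598,41.598) -> (-53.376,49.376) [heading=135, move]
  PU: pen up
  -- iteration 6/6 --
  FD 11: (-53.376,49.376) -> (-61.154,57.154) [heading=135, move]
  PU: pen up
]
FD 4: (-61.154,57.154) -> (-63.983,59.983) [heading=135, move]
RT 150: heading 135 -> 345
PU: pen up
Final: pos=(-63.983,59.983), heading=345, 0 segment(s) drawn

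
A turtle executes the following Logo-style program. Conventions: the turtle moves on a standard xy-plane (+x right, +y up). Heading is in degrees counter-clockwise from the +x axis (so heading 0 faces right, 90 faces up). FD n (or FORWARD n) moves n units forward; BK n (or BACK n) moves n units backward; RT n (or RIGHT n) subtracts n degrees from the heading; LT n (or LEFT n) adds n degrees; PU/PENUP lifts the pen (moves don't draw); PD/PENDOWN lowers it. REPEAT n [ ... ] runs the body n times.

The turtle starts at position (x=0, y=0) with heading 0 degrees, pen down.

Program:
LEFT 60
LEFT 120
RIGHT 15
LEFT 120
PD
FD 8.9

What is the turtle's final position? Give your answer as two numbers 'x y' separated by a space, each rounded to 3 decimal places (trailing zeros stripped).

Executing turtle program step by step:
Start: pos=(0,0), heading=0, pen down
LT 60: heading 0 -> 60
LT 120: heading 60 -> 180
RT 15: heading 180 -> 165
LT 120: heading 165 -> 285
PD: pen down
FD 8.9: (0,0) -> (2.303,-8.597) [heading=285, draw]
Final: pos=(2.303,-8.597), heading=285, 1 segment(s) drawn

Answer: 2.303 -8.597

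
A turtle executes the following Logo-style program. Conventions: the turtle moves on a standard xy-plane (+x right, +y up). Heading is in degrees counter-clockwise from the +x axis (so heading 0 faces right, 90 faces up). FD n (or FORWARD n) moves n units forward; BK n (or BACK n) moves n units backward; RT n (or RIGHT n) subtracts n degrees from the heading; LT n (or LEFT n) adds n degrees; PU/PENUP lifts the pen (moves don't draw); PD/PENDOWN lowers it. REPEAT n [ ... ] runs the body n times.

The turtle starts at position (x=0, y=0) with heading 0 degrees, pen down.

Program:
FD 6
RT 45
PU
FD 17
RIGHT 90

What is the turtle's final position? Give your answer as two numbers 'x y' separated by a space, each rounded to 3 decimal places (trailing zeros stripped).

Executing turtle program step by step:
Start: pos=(0,0), heading=0, pen down
FD 6: (0,0) -> (6,0) [heading=0, draw]
RT 45: heading 0 -> 315
PU: pen up
FD 17: (6,0) -> (18.021,-12.021) [heading=315, move]
RT 90: heading 315 -> 225
Final: pos=(18.021,-12.021), heading=225, 1 segment(s) drawn

Answer: 18.021 -12.021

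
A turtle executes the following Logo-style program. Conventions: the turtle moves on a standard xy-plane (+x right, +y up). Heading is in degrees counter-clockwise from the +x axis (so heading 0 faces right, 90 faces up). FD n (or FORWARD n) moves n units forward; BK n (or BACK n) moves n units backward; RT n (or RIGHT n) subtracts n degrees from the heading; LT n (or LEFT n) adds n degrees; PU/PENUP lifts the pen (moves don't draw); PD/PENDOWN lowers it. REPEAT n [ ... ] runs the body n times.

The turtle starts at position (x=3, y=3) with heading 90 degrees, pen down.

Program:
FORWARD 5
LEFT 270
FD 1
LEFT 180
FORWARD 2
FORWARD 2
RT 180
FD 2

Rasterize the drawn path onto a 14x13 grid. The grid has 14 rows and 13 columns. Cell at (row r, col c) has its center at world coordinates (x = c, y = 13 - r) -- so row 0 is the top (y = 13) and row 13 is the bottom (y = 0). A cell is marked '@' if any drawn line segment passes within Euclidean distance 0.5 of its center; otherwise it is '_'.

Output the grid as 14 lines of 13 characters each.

Segment 0: (3,3) -> (3,8)
Segment 1: (3,8) -> (4,8)
Segment 2: (4,8) -> (2,8)
Segment 3: (2,8) -> (0,8)
Segment 4: (0,8) -> (2,8)

Answer: _____________
_____________
_____________
_____________
_____________
@@@@@________
___@_________
___@_________
___@_________
___@_________
___@_________
_____________
_____________
_____________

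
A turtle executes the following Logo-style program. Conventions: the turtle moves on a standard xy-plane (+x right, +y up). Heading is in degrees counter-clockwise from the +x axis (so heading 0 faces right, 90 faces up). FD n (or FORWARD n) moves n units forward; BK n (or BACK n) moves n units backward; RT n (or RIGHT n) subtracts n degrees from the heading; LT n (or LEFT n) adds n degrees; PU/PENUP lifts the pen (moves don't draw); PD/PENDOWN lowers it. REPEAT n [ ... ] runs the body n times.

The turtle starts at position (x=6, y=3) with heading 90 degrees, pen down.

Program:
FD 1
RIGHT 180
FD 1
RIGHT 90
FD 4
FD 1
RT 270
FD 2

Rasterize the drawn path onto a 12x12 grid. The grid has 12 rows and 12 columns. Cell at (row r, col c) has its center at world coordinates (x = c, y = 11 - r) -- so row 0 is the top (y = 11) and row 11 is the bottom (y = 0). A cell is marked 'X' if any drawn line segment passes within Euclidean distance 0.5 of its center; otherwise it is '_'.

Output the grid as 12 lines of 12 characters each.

Answer: ____________
____________
____________
____________
____________
____________
____________
______X_____
_XXXXXX_____
_X__________
_X__________
____________

Derivation:
Segment 0: (6,3) -> (6,4)
Segment 1: (6,4) -> (6,3)
Segment 2: (6,3) -> (2,3)
Segment 3: (2,3) -> (1,3)
Segment 4: (1,3) -> (1,1)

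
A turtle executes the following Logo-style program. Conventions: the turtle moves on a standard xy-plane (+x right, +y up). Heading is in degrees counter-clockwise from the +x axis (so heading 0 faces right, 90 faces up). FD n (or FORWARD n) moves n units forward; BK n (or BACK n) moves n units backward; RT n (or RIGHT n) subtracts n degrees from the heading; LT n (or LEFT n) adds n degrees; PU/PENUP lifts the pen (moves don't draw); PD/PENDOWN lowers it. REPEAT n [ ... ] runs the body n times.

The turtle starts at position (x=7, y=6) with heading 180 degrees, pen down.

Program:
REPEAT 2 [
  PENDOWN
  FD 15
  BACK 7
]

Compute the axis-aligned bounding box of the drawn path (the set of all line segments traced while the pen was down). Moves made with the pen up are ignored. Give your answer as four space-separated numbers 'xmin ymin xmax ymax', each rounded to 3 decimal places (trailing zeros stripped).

Executing turtle program step by step:
Start: pos=(7,6), heading=180, pen down
REPEAT 2 [
  -- iteration 1/2 --
  PD: pen down
  FD 15: (7,6) -> (-8,6) [heading=180, draw]
  BK 7: (-8,6) -> (-1,6) [heading=180, draw]
  -- iteration 2/2 --
  PD: pen down
  FD 15: (-1,6) -> (-16,6) [heading=180, draw]
  BK 7: (-16,6) -> (-9,6) [heading=180, draw]
]
Final: pos=(-9,6), heading=180, 4 segment(s) drawn

Segment endpoints: x in {-16, -9, -8, -1, 7}, y in {6, 6, 6, 6}
xmin=-16, ymin=6, xmax=7, ymax=6

Answer: -16 6 7 6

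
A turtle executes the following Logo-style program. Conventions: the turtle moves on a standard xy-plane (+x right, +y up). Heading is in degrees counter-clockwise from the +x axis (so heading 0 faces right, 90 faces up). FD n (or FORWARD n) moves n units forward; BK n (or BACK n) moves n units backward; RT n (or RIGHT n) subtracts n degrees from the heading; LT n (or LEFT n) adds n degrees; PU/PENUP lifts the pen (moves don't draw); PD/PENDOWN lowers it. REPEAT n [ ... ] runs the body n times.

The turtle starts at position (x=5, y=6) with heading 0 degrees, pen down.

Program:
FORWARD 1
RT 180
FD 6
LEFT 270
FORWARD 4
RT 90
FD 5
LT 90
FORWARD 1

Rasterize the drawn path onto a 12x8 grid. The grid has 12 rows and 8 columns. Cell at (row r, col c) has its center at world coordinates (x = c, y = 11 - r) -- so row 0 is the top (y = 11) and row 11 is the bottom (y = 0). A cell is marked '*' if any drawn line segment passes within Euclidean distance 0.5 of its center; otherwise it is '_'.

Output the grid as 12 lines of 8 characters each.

Answer: _____*__
******__
*_______
*_______
*_______
*******_
________
________
________
________
________
________

Derivation:
Segment 0: (5,6) -> (6,6)
Segment 1: (6,6) -> (0,6)
Segment 2: (0,6) -> (0,10)
Segment 3: (0,10) -> (5,10)
Segment 4: (5,10) -> (5,11)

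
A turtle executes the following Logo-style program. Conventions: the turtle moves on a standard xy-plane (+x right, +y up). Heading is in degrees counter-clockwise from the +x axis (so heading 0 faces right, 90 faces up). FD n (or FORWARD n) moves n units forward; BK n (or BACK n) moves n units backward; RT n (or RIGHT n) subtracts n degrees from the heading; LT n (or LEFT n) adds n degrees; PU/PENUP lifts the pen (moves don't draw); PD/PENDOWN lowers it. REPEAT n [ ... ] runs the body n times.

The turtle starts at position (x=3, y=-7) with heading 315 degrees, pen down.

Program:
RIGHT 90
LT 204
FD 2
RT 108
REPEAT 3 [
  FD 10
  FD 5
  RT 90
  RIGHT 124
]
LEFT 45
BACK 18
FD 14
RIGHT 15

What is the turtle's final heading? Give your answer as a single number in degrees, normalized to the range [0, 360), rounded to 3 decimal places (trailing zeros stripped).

Executing turtle program step by step:
Start: pos=(3,-7), heading=315, pen down
RT 90: heading 315 -> 225
LT 204: heading 225 -> 69
FD 2: (3,-7) -> (3.717,-5.133) [heading=69, draw]
RT 108: heading 69 -> 321
REPEAT 3 [
  -- iteration 1/3 --
  FD 10: (3.717,-5.133) -> (11.488,-11.426) [heading=321, draw]
  FD 5: (11.488,-11.426) -> (15.374,-14.573) [heading=321, draw]
  RT 90: heading 321 -> 231
  RT 124: heading 231 -> 107
  -- iteration 2/3 --
  FD 10: (15.374,-14.573) -> (12.45,-5.01) [heading=107, draw]
  FD 5: (12.45,-5.01) -> (10.988,-0.228) [heading=107, draw]
  RT 90: heading 107 -> 17
  RT 124: heading 17 -> 253
  -- iteration 3/3 --
  FD 10: (10.988,-0.228) -> (8.065,-9.791) [heading=253, draw]
  FD 5: (8.065,-9.791) -> (6.603,-14.573) [heading=253, draw]
  RT 90: heading 253 -> 163
  RT 124: heading 163 -> 39
]
LT 45: heading 39 -> 84
BK 18: (6.603,-14.573) -> (4.721,-32.474) [heading=84, draw]
FD 14: (4.721,-32.474) -> (6.185,-18.551) [heading=84, draw]
RT 15: heading 84 -> 69
Final: pos=(6.185,-18.551), heading=69, 9 segment(s) drawn

Answer: 69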